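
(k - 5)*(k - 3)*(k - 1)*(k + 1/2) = k^4 - 17*k^3/2 + 37*k^2/2 - 7*k/2 - 15/2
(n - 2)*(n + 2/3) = n^2 - 4*n/3 - 4/3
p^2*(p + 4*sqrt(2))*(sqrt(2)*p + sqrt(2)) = sqrt(2)*p^4 + sqrt(2)*p^3 + 8*p^3 + 8*p^2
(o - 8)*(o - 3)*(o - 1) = o^3 - 12*o^2 + 35*o - 24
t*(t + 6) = t^2 + 6*t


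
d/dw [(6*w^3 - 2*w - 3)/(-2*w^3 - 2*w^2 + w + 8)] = (-12*w^4 + 4*w^3 + 122*w^2 - 12*w - 13)/(4*w^6 + 8*w^5 - 36*w^3 - 31*w^2 + 16*w + 64)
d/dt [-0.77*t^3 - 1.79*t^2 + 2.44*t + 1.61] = -2.31*t^2 - 3.58*t + 2.44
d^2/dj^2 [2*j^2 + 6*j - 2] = 4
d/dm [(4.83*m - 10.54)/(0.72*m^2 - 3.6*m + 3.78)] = (-3.4776*m^2 + 15.1776*m - 19.6866)/(0.5184*m^4 - 5.184*m^3 + 18.4032*m^2 - 27.216*m + 14.2884)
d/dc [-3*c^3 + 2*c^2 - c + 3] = -9*c^2 + 4*c - 1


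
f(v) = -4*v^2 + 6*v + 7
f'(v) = 6 - 8*v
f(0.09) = 7.51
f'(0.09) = 5.28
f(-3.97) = -79.86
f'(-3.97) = 37.76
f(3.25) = -15.75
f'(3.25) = -20.00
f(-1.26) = -6.91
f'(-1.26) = 16.08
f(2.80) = -7.56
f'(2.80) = -16.40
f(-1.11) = -4.59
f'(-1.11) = 14.88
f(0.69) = 9.24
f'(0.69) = 0.48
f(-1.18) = -5.65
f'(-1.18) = 15.44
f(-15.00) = -983.00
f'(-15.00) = 126.00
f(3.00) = -11.00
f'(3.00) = -18.00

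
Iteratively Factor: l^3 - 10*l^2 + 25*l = (l)*(l^2 - 10*l + 25) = l*(l - 5)*(l - 5)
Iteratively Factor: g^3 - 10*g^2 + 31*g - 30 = (g - 2)*(g^2 - 8*g + 15) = (g - 5)*(g - 2)*(g - 3)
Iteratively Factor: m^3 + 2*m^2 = (m + 2)*(m^2) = m*(m + 2)*(m)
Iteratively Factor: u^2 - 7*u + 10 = (u - 5)*(u - 2)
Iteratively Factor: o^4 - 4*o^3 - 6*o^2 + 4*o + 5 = (o + 1)*(o^3 - 5*o^2 - o + 5) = (o - 5)*(o + 1)*(o^2 - 1) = (o - 5)*(o + 1)^2*(o - 1)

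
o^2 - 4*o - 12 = (o - 6)*(o + 2)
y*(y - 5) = y^2 - 5*y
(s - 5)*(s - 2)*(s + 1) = s^3 - 6*s^2 + 3*s + 10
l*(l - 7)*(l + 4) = l^3 - 3*l^2 - 28*l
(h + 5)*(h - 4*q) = h^2 - 4*h*q + 5*h - 20*q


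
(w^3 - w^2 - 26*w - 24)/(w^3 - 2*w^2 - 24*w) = (w + 1)/w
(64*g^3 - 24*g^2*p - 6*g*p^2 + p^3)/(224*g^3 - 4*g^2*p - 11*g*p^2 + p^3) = (-2*g + p)/(-7*g + p)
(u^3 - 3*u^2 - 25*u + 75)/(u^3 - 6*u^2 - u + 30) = (u + 5)/(u + 2)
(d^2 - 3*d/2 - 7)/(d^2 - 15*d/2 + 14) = (d + 2)/(d - 4)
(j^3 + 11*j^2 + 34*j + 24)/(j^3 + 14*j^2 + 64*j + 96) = (j + 1)/(j + 4)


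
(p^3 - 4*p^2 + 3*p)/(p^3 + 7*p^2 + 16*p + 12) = p*(p^2 - 4*p + 3)/(p^3 + 7*p^2 + 16*p + 12)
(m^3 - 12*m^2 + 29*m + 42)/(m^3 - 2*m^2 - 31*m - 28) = (m - 6)/(m + 4)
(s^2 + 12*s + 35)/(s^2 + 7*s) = (s + 5)/s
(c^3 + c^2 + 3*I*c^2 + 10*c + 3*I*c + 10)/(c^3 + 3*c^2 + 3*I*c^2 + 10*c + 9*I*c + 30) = (c + 1)/(c + 3)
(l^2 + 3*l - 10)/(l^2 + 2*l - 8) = (l + 5)/(l + 4)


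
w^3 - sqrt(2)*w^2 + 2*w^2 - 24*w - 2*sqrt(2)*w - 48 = (w + 2)*(w - 4*sqrt(2))*(w + 3*sqrt(2))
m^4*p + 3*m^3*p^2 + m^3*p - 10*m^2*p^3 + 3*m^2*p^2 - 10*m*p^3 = m*(m - 2*p)*(m + 5*p)*(m*p + p)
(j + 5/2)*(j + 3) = j^2 + 11*j/2 + 15/2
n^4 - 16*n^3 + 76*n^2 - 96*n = n*(n - 8)*(n - 6)*(n - 2)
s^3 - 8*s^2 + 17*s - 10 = (s - 5)*(s - 2)*(s - 1)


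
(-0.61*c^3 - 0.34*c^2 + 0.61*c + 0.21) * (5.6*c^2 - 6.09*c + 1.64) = -3.416*c^5 + 1.8109*c^4 + 4.4862*c^3 - 3.0965*c^2 - 0.2785*c + 0.3444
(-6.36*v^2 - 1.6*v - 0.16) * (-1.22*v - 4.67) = 7.7592*v^3 + 31.6532*v^2 + 7.6672*v + 0.7472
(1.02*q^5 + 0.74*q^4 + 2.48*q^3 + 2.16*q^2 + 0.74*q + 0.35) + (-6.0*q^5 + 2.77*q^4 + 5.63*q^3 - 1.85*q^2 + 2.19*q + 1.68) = -4.98*q^5 + 3.51*q^4 + 8.11*q^3 + 0.31*q^2 + 2.93*q + 2.03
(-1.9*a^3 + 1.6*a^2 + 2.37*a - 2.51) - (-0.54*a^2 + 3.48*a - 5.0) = -1.9*a^3 + 2.14*a^2 - 1.11*a + 2.49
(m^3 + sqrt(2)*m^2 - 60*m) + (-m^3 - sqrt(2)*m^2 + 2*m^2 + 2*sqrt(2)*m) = 2*m^2 - 60*m + 2*sqrt(2)*m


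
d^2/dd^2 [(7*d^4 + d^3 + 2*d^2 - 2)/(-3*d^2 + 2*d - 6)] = 2*(-63*d^6 + 126*d^5 - 462*d^4 + 674*d^3 - 1314*d^2 - 144*d - 100)/(27*d^6 - 54*d^5 + 198*d^4 - 224*d^3 + 396*d^2 - 216*d + 216)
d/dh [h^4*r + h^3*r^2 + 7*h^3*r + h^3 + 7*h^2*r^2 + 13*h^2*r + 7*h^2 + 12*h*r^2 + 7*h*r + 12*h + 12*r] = 4*h^3*r + 3*h^2*r^2 + 21*h^2*r + 3*h^2 + 14*h*r^2 + 26*h*r + 14*h + 12*r^2 + 7*r + 12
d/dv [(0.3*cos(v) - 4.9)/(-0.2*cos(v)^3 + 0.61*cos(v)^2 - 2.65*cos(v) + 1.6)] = (-0.12*cos(v)^3 + 3.123*cos(v)^2 - 5.978*cos(v) + 12.505)*sin(v)/(0.04*cos(v)^6 - 0.244*cos(v)^5 + 1.4321*cos(v)^4 - 3.873*cos(v)^3 + 8.9745*cos(v)^2 - 8.48*cos(v) + 2.56)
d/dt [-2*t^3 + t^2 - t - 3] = -6*t^2 + 2*t - 1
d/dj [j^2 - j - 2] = 2*j - 1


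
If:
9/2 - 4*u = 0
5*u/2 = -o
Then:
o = -45/16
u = 9/8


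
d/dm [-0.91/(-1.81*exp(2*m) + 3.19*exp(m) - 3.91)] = (2.9029 - 3.2942*exp(m))*exp(m)/(1.81*exp(2*m) - 3.19*exp(m) + 3.91)^2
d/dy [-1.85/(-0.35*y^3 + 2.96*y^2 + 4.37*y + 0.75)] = (-1.9425*y^2 + 10.952*y + 8.0845)/(-0.35*y^3 + 2.96*y^2 + 4.37*y + 0.75)^2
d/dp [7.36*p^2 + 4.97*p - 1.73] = 14.72*p + 4.97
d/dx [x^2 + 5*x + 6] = 2*x + 5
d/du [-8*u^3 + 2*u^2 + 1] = 4*u*(1 - 6*u)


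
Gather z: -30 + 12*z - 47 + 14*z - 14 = 26*z - 91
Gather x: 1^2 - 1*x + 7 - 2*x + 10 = 18 - 3*x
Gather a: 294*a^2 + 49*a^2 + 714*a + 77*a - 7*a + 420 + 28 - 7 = 343*a^2 + 784*a + 441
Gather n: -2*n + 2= 2 - 2*n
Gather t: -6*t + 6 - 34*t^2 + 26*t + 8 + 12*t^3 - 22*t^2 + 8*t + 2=12*t^3 - 56*t^2 + 28*t + 16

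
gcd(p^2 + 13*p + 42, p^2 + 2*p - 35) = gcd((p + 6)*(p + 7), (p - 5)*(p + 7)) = p + 7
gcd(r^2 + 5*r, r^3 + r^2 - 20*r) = r^2 + 5*r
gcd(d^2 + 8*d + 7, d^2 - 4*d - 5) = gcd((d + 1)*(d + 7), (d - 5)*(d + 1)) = d + 1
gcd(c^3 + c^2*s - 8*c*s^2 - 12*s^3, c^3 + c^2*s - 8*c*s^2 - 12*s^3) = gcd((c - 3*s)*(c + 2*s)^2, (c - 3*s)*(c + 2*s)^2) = -c^3 - c^2*s + 8*c*s^2 + 12*s^3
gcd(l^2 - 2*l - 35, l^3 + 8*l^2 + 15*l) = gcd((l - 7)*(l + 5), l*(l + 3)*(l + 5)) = l + 5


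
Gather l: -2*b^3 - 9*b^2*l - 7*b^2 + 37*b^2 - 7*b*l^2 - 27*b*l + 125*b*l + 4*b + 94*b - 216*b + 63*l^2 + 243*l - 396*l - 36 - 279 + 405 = -2*b^3 + 30*b^2 - 118*b + l^2*(63 - 7*b) + l*(-9*b^2 + 98*b - 153) + 90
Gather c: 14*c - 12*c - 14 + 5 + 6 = 2*c - 3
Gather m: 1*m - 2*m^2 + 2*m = -2*m^2 + 3*m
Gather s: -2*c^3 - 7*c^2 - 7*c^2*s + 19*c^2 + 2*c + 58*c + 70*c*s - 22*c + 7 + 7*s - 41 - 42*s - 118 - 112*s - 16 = -2*c^3 + 12*c^2 + 38*c + s*(-7*c^2 + 70*c - 147) - 168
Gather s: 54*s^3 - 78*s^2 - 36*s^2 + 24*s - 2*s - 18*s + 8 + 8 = 54*s^3 - 114*s^2 + 4*s + 16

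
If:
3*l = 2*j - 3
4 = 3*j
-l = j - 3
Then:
No Solution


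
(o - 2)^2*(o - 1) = o^3 - 5*o^2 + 8*o - 4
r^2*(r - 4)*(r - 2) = r^4 - 6*r^3 + 8*r^2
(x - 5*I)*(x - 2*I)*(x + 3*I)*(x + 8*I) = x^4 + 4*I*x^3 + 43*x^2 + 58*I*x + 240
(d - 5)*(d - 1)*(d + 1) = d^3 - 5*d^2 - d + 5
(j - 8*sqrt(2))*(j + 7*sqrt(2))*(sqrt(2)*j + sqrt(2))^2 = 2*j^4 - 2*sqrt(2)*j^3 + 4*j^3 - 222*j^2 - 4*sqrt(2)*j^2 - 448*j - 2*sqrt(2)*j - 224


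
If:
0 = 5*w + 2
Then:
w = -2/5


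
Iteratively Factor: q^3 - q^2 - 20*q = (q + 4)*(q^2 - 5*q) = (q - 5)*(q + 4)*(q)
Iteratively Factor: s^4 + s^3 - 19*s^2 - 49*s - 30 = (s - 5)*(s^3 + 6*s^2 + 11*s + 6) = (s - 5)*(s + 1)*(s^2 + 5*s + 6) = (s - 5)*(s + 1)*(s + 2)*(s + 3)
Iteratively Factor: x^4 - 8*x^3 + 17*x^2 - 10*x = (x - 1)*(x^3 - 7*x^2 + 10*x) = x*(x - 1)*(x^2 - 7*x + 10) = x*(x - 5)*(x - 1)*(x - 2)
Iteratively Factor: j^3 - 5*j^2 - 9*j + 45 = (j - 5)*(j^2 - 9) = (j - 5)*(j - 3)*(j + 3)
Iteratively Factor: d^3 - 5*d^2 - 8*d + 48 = (d + 3)*(d^2 - 8*d + 16) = (d - 4)*(d + 3)*(d - 4)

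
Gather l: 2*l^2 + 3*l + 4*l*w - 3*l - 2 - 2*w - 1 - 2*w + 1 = 2*l^2 + 4*l*w - 4*w - 2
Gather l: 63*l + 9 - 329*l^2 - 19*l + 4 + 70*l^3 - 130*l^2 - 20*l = 70*l^3 - 459*l^2 + 24*l + 13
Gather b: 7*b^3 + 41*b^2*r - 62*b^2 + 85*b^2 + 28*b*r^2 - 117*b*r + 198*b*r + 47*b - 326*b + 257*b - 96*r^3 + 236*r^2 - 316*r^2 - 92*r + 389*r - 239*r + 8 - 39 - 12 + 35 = 7*b^3 + b^2*(41*r + 23) + b*(28*r^2 + 81*r - 22) - 96*r^3 - 80*r^2 + 58*r - 8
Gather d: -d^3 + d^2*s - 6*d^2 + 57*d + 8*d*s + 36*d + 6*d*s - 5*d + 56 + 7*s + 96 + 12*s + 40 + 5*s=-d^3 + d^2*(s - 6) + d*(14*s + 88) + 24*s + 192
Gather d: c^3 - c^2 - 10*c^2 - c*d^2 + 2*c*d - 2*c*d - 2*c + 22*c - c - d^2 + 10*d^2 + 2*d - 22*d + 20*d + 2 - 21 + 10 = c^3 - 11*c^2 + 19*c + d^2*(9 - c) - 9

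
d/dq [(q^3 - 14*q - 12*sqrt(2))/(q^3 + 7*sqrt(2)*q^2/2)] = (7*sqrt(2)*q^3 + 56*q^2 + 170*sqrt(2)*q + 336)/(q^3*(2*q^2 + 14*sqrt(2)*q + 49))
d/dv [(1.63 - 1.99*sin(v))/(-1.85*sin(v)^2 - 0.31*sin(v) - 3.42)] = (-3.6815*sin(v)^2 + 6.031*sin(v) + 7.3111)*cos(v)/(3.4225*sin(v)^4 + 1.147*sin(v)^3 + 12.7501*sin(v)^2 + 2.1204*sin(v) + 11.6964)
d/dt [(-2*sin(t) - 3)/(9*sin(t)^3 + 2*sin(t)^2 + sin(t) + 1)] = (36*sin(t)^3 + 85*sin(t)^2 + 12*sin(t) + 1)*cos(t)/(9*sin(t)^3 + 2*sin(t)^2 + sin(t) + 1)^2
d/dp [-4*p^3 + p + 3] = 1 - 12*p^2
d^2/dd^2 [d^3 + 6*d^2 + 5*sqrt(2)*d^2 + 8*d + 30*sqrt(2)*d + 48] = 6*d + 12 + 10*sqrt(2)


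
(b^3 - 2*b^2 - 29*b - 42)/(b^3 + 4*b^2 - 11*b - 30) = (b^2 - 4*b - 21)/(b^2 + 2*b - 15)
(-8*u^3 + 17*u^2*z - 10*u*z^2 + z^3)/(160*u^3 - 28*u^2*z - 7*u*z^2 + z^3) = (u^2 - 2*u*z + z^2)/(-20*u^2 + u*z + z^2)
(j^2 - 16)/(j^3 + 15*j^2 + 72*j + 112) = (j - 4)/(j^2 + 11*j + 28)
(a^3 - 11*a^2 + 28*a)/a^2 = a - 11 + 28/a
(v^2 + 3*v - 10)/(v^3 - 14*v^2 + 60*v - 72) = (v + 5)/(v^2 - 12*v + 36)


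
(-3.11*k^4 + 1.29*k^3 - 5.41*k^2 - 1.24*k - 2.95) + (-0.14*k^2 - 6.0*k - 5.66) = -3.11*k^4 + 1.29*k^3 - 5.55*k^2 - 7.24*k - 8.61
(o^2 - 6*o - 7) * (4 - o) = -o^3 + 10*o^2 - 17*o - 28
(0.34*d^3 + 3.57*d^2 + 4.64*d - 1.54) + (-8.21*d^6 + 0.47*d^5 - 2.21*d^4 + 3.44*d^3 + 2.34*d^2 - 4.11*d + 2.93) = -8.21*d^6 + 0.47*d^5 - 2.21*d^4 + 3.78*d^3 + 5.91*d^2 + 0.529999999999999*d + 1.39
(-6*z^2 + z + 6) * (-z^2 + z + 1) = 6*z^4 - 7*z^3 - 11*z^2 + 7*z + 6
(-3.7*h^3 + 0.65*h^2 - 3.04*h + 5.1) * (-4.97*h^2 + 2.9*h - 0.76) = 18.389*h^5 - 13.9605*h^4 + 19.8058*h^3 - 34.657*h^2 + 17.1004*h - 3.876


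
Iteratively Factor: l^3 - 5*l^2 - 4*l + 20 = (l - 5)*(l^2 - 4) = (l - 5)*(l + 2)*(l - 2)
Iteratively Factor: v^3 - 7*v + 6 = (v + 3)*(v^2 - 3*v + 2) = (v - 1)*(v + 3)*(v - 2)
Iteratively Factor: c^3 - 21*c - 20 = (c + 4)*(c^2 - 4*c - 5) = (c + 1)*(c + 4)*(c - 5)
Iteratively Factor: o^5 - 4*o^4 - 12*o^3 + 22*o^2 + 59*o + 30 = (o + 1)*(o^4 - 5*o^3 - 7*o^2 + 29*o + 30) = (o + 1)*(o + 2)*(o^3 - 7*o^2 + 7*o + 15) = (o + 1)^2*(o + 2)*(o^2 - 8*o + 15) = (o - 3)*(o + 1)^2*(o + 2)*(o - 5)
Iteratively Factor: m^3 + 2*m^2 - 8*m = (m + 4)*(m^2 - 2*m) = (m - 2)*(m + 4)*(m)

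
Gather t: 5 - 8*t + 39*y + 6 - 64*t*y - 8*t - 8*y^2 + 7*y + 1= t*(-64*y - 16) - 8*y^2 + 46*y + 12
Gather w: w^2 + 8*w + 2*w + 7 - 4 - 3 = w^2 + 10*w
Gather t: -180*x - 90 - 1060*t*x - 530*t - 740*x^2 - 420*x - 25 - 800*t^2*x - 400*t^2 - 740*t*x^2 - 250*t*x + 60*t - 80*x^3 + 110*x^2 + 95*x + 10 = t^2*(-800*x - 400) + t*(-740*x^2 - 1310*x - 470) - 80*x^3 - 630*x^2 - 505*x - 105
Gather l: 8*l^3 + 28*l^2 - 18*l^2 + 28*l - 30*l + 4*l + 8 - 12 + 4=8*l^3 + 10*l^2 + 2*l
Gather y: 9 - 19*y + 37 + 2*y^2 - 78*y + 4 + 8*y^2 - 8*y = 10*y^2 - 105*y + 50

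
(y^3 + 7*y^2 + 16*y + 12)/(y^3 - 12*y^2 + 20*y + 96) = (y^2 + 5*y + 6)/(y^2 - 14*y + 48)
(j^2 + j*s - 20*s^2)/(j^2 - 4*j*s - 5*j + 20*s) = (j + 5*s)/(j - 5)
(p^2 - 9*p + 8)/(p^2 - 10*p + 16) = (p - 1)/(p - 2)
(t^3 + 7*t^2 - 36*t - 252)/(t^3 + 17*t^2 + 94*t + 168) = (t - 6)/(t + 4)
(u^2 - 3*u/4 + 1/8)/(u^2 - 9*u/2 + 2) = (u - 1/4)/(u - 4)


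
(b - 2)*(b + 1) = b^2 - b - 2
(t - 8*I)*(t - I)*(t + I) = t^3 - 8*I*t^2 + t - 8*I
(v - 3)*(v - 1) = v^2 - 4*v + 3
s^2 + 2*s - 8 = (s - 2)*(s + 4)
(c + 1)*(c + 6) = c^2 + 7*c + 6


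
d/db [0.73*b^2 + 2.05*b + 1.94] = 1.46*b + 2.05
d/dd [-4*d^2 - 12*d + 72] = -8*d - 12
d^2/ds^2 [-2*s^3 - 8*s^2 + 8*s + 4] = -12*s - 16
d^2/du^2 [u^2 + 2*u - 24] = 2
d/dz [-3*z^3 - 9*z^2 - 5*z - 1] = -9*z^2 - 18*z - 5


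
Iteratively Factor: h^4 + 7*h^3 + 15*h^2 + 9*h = (h)*(h^3 + 7*h^2 + 15*h + 9) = h*(h + 1)*(h^2 + 6*h + 9) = h*(h + 1)*(h + 3)*(h + 3)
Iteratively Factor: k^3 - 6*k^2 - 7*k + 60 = (k + 3)*(k^2 - 9*k + 20) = (k - 4)*(k + 3)*(k - 5)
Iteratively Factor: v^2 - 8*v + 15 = (v - 3)*(v - 5)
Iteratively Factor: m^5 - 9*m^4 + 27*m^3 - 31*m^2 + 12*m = (m - 3)*(m^4 - 6*m^3 + 9*m^2 - 4*m) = (m - 4)*(m - 3)*(m^3 - 2*m^2 + m) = (m - 4)*(m - 3)*(m - 1)*(m^2 - m) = (m - 4)*(m - 3)*(m - 1)^2*(m)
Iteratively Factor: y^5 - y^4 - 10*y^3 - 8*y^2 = (y)*(y^4 - y^3 - 10*y^2 - 8*y) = y*(y + 2)*(y^3 - 3*y^2 - 4*y) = y*(y + 1)*(y + 2)*(y^2 - 4*y) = y*(y - 4)*(y + 1)*(y + 2)*(y)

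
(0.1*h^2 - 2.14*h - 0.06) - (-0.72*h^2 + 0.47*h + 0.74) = 0.82*h^2 - 2.61*h - 0.8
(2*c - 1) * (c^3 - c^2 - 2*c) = 2*c^4 - 3*c^3 - 3*c^2 + 2*c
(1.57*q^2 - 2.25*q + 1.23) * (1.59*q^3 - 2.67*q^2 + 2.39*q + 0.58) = 2.4963*q^5 - 7.7694*q^4 + 11.7155*q^3 - 7.751*q^2 + 1.6347*q + 0.7134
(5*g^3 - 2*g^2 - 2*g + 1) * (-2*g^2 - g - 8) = -10*g^5 - g^4 - 34*g^3 + 16*g^2 + 15*g - 8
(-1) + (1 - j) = -j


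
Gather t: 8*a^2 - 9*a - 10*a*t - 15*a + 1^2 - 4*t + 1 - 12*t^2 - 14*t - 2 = 8*a^2 - 24*a - 12*t^2 + t*(-10*a - 18)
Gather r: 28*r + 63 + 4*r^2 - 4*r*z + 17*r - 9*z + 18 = 4*r^2 + r*(45 - 4*z) - 9*z + 81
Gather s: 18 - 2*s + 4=22 - 2*s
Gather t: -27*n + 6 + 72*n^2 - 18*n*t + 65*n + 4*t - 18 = 72*n^2 + 38*n + t*(4 - 18*n) - 12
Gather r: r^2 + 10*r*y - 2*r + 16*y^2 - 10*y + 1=r^2 + r*(10*y - 2) + 16*y^2 - 10*y + 1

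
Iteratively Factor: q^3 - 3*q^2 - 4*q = (q)*(q^2 - 3*q - 4) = q*(q + 1)*(q - 4)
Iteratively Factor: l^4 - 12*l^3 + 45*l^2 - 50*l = (l - 5)*(l^3 - 7*l^2 + 10*l) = l*(l - 5)*(l^2 - 7*l + 10) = l*(l - 5)*(l - 2)*(l - 5)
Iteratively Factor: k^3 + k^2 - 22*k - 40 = (k + 4)*(k^2 - 3*k - 10) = (k + 2)*(k + 4)*(k - 5)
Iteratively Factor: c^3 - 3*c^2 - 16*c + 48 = (c - 3)*(c^2 - 16) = (c - 3)*(c + 4)*(c - 4)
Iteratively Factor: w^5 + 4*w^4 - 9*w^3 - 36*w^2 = (w)*(w^4 + 4*w^3 - 9*w^2 - 36*w) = w*(w - 3)*(w^3 + 7*w^2 + 12*w) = w*(w - 3)*(w + 4)*(w^2 + 3*w) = w*(w - 3)*(w + 3)*(w + 4)*(w)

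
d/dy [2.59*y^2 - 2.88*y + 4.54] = 5.18*y - 2.88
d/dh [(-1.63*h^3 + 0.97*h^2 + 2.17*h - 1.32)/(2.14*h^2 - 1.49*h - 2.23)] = (-3.4882*h^4 + 4.8574*h^3 + 4.8156*h^2 + 1.3234*h - 6.8059)/(4.5796*h^4 - 6.3772*h^3 - 7.3243*h^2 + 6.6454*h + 4.9729)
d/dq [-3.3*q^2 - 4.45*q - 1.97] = -6.6*q - 4.45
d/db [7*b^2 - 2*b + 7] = 14*b - 2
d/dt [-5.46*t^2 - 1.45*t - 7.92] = -10.92*t - 1.45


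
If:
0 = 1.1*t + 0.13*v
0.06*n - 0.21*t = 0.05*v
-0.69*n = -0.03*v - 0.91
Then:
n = 1.47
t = -0.41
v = 3.51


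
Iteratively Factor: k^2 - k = (k)*(k - 1)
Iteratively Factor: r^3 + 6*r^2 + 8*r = (r + 4)*(r^2 + 2*r) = (r + 2)*(r + 4)*(r)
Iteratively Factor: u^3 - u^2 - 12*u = (u - 4)*(u^2 + 3*u) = (u - 4)*(u + 3)*(u)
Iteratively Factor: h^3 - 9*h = (h - 3)*(h^2 + 3*h) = (h - 3)*(h + 3)*(h)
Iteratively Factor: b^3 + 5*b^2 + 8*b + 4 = (b + 2)*(b^2 + 3*b + 2) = (b + 2)^2*(b + 1)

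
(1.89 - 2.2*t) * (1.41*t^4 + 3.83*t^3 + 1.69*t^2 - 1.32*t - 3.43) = -3.102*t^5 - 5.7611*t^4 + 3.5207*t^3 + 6.0981*t^2 + 5.0512*t - 6.4827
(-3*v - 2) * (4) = -12*v - 8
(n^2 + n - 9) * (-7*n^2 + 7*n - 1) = -7*n^4 + 69*n^2 - 64*n + 9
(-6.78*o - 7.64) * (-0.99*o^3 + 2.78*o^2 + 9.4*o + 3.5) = 6.7122*o^4 - 11.2848*o^3 - 84.9712*o^2 - 95.546*o - 26.74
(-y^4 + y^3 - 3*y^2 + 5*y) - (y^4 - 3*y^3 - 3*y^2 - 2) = -2*y^4 + 4*y^3 + 5*y + 2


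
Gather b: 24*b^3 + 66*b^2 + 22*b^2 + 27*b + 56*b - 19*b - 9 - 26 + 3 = 24*b^3 + 88*b^2 + 64*b - 32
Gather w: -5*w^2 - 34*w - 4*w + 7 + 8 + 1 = -5*w^2 - 38*w + 16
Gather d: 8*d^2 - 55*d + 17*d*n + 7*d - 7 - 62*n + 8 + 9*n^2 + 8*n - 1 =8*d^2 + d*(17*n - 48) + 9*n^2 - 54*n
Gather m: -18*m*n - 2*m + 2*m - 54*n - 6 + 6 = -18*m*n - 54*n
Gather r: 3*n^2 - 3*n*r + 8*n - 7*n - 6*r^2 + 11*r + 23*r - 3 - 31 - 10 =3*n^2 + n - 6*r^2 + r*(34 - 3*n) - 44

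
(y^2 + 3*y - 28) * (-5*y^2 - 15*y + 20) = -5*y^4 - 30*y^3 + 115*y^2 + 480*y - 560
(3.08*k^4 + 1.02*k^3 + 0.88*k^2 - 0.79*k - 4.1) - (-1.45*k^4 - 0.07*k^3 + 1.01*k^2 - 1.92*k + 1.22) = 4.53*k^4 + 1.09*k^3 - 0.13*k^2 + 1.13*k - 5.32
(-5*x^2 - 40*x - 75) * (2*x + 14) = -10*x^3 - 150*x^2 - 710*x - 1050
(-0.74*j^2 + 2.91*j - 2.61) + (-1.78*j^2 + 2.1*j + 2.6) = -2.52*j^2 + 5.01*j - 0.00999999999999979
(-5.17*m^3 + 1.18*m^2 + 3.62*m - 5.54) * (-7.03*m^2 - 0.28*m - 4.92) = 36.3451*m^5 - 6.8478*m^4 - 0.342600000000004*m^3 + 32.127*m^2 - 16.2592*m + 27.2568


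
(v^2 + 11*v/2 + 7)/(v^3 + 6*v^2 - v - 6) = (v^2 + 11*v/2 + 7)/(v^3 + 6*v^2 - v - 6)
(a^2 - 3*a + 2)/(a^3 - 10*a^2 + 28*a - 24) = (a - 1)/(a^2 - 8*a + 12)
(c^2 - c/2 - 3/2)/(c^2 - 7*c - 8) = (c - 3/2)/(c - 8)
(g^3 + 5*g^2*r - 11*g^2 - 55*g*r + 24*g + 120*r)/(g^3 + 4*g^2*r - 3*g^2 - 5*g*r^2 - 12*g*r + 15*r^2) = (8 - g)/(-g + r)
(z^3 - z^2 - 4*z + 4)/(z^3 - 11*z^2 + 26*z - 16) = (z + 2)/(z - 8)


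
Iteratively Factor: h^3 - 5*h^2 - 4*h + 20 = (h - 2)*(h^2 - 3*h - 10) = (h - 5)*(h - 2)*(h + 2)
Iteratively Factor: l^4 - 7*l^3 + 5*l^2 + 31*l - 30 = (l - 3)*(l^3 - 4*l^2 - 7*l + 10) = (l - 3)*(l - 1)*(l^2 - 3*l - 10) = (l - 3)*(l - 1)*(l + 2)*(l - 5)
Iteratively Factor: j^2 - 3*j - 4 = (j - 4)*(j + 1)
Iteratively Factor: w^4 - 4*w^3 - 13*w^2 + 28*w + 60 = (w - 5)*(w^3 + w^2 - 8*w - 12) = (w - 5)*(w + 2)*(w^2 - w - 6) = (w - 5)*(w - 3)*(w + 2)*(w + 2)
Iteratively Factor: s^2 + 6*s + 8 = (s + 4)*(s + 2)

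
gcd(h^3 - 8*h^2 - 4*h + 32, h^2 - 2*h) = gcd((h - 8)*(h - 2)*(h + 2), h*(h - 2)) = h - 2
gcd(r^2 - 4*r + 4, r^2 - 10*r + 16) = r - 2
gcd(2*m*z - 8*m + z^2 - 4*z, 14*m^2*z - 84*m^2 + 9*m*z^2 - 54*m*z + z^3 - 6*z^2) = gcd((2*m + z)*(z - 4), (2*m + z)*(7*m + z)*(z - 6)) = 2*m + z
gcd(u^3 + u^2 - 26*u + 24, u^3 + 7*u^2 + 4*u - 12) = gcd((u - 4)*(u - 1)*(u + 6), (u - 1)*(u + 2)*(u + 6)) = u^2 + 5*u - 6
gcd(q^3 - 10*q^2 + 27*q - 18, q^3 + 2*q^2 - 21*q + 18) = q^2 - 4*q + 3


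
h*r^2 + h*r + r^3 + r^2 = r*(h + r)*(r + 1)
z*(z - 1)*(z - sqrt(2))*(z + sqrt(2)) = z^4 - z^3 - 2*z^2 + 2*z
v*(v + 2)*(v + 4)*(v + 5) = v^4 + 11*v^3 + 38*v^2 + 40*v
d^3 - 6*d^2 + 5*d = d*(d - 5)*(d - 1)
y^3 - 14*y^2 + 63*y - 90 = (y - 6)*(y - 5)*(y - 3)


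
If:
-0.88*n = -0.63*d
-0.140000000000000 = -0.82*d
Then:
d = 0.17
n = 0.12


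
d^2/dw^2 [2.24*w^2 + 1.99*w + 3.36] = 4.48000000000000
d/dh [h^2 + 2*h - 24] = 2*h + 2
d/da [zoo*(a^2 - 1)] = zoo*a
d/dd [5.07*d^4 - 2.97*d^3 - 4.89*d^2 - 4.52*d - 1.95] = 20.28*d^3 - 8.91*d^2 - 9.78*d - 4.52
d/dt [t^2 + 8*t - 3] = 2*t + 8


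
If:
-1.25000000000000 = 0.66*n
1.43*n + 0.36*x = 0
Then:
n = -1.89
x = 7.52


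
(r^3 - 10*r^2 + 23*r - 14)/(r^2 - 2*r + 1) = (r^2 - 9*r + 14)/(r - 1)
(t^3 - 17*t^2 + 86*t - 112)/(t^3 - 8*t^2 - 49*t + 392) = (t - 2)/(t + 7)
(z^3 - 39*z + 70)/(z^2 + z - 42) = (z^2 - 7*z + 10)/(z - 6)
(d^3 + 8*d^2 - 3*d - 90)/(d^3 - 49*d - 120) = (d^2 + 3*d - 18)/(d^2 - 5*d - 24)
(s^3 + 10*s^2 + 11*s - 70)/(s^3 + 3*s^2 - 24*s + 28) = (s + 5)/(s - 2)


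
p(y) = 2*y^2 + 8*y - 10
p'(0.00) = 8.00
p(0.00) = -10.00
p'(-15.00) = -52.00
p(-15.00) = 320.00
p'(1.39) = 13.56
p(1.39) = 4.98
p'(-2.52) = -2.08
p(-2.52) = -17.46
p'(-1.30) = 2.80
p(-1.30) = -17.02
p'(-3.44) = -5.76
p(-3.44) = -13.85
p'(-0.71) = 5.16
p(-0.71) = -14.67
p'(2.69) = 18.76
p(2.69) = 25.99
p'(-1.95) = 0.20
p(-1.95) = -18.00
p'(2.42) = 17.68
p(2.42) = 21.07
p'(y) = 4*y + 8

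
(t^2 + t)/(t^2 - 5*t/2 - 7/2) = 2*t/(2*t - 7)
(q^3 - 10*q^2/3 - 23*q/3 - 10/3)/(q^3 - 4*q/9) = 3*(q^2 - 4*q - 5)/(q*(3*q - 2))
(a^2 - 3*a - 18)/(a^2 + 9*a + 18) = (a - 6)/(a + 6)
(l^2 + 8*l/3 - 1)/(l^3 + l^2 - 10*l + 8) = (l^2 + 8*l/3 - 1)/(l^3 + l^2 - 10*l + 8)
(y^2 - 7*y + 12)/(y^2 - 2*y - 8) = (y - 3)/(y + 2)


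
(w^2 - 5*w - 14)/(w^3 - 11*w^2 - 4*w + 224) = (w + 2)/(w^2 - 4*w - 32)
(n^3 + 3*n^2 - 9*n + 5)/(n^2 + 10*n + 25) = (n^2 - 2*n + 1)/(n + 5)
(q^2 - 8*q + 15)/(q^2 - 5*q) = (q - 3)/q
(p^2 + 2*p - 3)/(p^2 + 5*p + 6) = (p - 1)/(p + 2)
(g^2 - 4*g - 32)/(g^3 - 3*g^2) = (g^2 - 4*g - 32)/(g^2*(g - 3))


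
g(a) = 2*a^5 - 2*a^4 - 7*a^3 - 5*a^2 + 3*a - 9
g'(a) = 10*a^4 - 8*a^3 - 21*a^2 - 10*a + 3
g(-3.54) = -1197.68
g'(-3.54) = 1700.54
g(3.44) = 340.57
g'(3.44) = 794.77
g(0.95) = -16.75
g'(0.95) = -24.17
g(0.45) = -9.35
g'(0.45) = -6.07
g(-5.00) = -6774.00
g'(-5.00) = 6778.00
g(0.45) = -9.35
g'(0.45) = -6.07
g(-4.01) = -2240.93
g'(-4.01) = 2806.96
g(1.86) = -45.18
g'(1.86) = -20.04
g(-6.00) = -16839.00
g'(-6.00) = 13995.00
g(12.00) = 443403.00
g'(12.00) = 190395.00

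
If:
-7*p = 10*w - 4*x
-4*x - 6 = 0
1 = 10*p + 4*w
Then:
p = 17/36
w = -67/72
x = -3/2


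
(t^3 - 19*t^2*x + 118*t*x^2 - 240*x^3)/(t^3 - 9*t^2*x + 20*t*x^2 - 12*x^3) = (t^2 - 13*t*x + 40*x^2)/(t^2 - 3*t*x + 2*x^2)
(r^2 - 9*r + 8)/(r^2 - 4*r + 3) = (r - 8)/(r - 3)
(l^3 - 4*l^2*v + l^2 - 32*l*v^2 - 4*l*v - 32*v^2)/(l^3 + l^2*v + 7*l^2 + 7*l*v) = (l^3 - 4*l^2*v + l^2 - 32*l*v^2 - 4*l*v - 32*v^2)/(l*(l^2 + l*v + 7*l + 7*v))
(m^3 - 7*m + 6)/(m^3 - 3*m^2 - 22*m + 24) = (m^2 + m - 6)/(m^2 - 2*m - 24)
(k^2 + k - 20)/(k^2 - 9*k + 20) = (k + 5)/(k - 5)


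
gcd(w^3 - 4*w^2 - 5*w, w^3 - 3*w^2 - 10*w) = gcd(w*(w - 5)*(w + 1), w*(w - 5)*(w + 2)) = w^2 - 5*w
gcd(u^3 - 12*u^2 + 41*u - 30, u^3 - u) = u - 1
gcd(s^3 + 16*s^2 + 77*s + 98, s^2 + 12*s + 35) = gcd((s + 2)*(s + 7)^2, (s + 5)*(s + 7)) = s + 7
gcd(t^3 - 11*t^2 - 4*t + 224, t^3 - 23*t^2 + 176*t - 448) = t^2 - 15*t + 56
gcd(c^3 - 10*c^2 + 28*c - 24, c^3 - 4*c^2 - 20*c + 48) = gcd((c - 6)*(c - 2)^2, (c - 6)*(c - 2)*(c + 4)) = c^2 - 8*c + 12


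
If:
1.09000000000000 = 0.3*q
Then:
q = 3.63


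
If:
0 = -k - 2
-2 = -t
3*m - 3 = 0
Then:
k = -2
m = 1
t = 2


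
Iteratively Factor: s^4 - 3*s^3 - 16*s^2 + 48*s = (s + 4)*(s^3 - 7*s^2 + 12*s) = (s - 3)*(s + 4)*(s^2 - 4*s) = (s - 4)*(s - 3)*(s + 4)*(s)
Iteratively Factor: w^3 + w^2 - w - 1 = (w + 1)*(w^2 - 1) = (w + 1)^2*(w - 1)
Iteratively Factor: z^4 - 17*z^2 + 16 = (z + 4)*(z^3 - 4*z^2 - z + 4) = (z - 1)*(z + 4)*(z^2 - 3*z - 4) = (z - 4)*(z - 1)*(z + 4)*(z + 1)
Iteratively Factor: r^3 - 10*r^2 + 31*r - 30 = (r - 5)*(r^2 - 5*r + 6) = (r - 5)*(r - 2)*(r - 3)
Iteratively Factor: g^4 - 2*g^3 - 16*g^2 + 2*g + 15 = (g + 3)*(g^3 - 5*g^2 - g + 5) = (g - 5)*(g + 3)*(g^2 - 1) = (g - 5)*(g - 1)*(g + 3)*(g + 1)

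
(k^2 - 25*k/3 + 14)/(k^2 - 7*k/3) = (k - 6)/k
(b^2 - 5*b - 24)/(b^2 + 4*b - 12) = (b^2 - 5*b - 24)/(b^2 + 4*b - 12)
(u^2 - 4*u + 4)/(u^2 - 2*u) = (u - 2)/u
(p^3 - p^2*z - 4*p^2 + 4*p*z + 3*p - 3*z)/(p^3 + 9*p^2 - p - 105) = (p^2 - p*z - p + z)/(p^2 + 12*p + 35)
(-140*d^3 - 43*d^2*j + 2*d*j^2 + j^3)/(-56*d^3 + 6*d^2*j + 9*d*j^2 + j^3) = (35*d^2 + 2*d*j - j^2)/(14*d^2 - 5*d*j - j^2)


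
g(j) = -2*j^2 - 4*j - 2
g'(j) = -4*j - 4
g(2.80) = -28.88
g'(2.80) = -15.20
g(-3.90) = -16.82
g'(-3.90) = 11.60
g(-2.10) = -2.42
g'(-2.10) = 4.40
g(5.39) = -81.66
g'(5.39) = -25.56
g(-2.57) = -4.93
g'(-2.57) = 6.28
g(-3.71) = -14.69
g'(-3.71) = 10.84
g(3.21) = -35.45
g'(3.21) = -16.84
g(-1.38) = -0.29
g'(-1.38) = 1.52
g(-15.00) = -392.00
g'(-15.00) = 56.00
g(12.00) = -338.00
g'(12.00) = -52.00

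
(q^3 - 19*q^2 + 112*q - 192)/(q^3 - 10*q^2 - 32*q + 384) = (q - 3)/(q + 6)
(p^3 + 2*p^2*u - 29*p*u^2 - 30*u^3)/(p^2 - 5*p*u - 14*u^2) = (-p^3 - 2*p^2*u + 29*p*u^2 + 30*u^3)/(-p^2 + 5*p*u + 14*u^2)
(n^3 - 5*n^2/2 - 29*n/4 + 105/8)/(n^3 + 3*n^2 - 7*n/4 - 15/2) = (n - 7/2)/(n + 2)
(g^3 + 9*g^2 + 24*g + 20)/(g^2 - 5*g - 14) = (g^2 + 7*g + 10)/(g - 7)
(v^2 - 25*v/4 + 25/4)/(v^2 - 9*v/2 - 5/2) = (4*v - 5)/(2*(2*v + 1))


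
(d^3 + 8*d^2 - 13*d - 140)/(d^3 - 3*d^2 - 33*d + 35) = (d^2 + 3*d - 28)/(d^2 - 8*d + 7)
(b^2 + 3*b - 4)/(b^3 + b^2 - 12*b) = (b - 1)/(b*(b - 3))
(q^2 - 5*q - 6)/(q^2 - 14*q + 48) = (q + 1)/(q - 8)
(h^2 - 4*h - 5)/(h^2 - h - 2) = (h - 5)/(h - 2)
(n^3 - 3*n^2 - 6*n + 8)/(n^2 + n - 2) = n - 4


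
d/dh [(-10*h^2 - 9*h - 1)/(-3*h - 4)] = (30*h^2 + 80*h + 33)/(9*h^2 + 24*h + 16)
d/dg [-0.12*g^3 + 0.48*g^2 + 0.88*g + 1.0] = -0.36*g^2 + 0.96*g + 0.88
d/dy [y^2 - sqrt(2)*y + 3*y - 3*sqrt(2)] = 2*y - sqrt(2) + 3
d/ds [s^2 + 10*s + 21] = 2*s + 10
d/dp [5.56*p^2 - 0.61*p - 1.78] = 11.12*p - 0.61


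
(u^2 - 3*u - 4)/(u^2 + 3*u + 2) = (u - 4)/(u + 2)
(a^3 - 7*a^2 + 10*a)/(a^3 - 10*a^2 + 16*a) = (a - 5)/(a - 8)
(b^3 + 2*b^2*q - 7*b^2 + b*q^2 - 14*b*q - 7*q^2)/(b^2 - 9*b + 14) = (b^2 + 2*b*q + q^2)/(b - 2)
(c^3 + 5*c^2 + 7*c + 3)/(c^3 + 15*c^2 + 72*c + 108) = (c^2 + 2*c + 1)/(c^2 + 12*c + 36)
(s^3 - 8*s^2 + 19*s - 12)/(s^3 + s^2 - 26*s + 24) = (s - 3)/(s + 6)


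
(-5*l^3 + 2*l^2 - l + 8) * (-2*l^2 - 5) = 10*l^5 - 4*l^4 + 27*l^3 - 26*l^2 + 5*l - 40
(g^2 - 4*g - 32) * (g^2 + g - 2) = g^4 - 3*g^3 - 38*g^2 - 24*g + 64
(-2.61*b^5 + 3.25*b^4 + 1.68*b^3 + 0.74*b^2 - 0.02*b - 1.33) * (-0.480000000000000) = 1.2528*b^5 - 1.56*b^4 - 0.8064*b^3 - 0.3552*b^2 + 0.0096*b + 0.6384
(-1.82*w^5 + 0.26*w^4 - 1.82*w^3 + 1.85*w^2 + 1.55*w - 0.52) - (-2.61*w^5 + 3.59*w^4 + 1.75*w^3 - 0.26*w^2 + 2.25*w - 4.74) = 0.79*w^5 - 3.33*w^4 - 3.57*w^3 + 2.11*w^2 - 0.7*w + 4.22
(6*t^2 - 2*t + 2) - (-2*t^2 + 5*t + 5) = 8*t^2 - 7*t - 3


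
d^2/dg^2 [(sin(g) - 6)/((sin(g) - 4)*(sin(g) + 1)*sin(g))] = (-4*sin(g)^3 + 67*sin(g)^2 - 284*sin(g) + 374 + 156/sin(g) - 240/sin(g)^2 - 192/sin(g)^3)/((sin(g) - 4)^3*(sin(g) + 1)^2)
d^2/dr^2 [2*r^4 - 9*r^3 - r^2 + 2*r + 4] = 24*r^2 - 54*r - 2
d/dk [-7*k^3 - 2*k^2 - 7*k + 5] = -21*k^2 - 4*k - 7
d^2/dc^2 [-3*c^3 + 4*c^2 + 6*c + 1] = 8 - 18*c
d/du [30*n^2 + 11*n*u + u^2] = 11*n + 2*u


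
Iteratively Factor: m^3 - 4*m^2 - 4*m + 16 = (m - 4)*(m^2 - 4) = (m - 4)*(m - 2)*(m + 2)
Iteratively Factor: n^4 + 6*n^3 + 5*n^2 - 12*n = (n + 4)*(n^3 + 2*n^2 - 3*n) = n*(n + 4)*(n^2 + 2*n - 3) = n*(n + 3)*(n + 4)*(n - 1)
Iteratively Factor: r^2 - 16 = (r + 4)*(r - 4)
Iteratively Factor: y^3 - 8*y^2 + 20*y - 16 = (y - 2)*(y^2 - 6*y + 8) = (y - 2)^2*(y - 4)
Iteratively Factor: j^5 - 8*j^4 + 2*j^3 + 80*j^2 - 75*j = (j - 5)*(j^4 - 3*j^3 - 13*j^2 + 15*j) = (j - 5)^2*(j^3 + 2*j^2 - 3*j) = (j - 5)^2*(j - 1)*(j^2 + 3*j) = j*(j - 5)^2*(j - 1)*(j + 3)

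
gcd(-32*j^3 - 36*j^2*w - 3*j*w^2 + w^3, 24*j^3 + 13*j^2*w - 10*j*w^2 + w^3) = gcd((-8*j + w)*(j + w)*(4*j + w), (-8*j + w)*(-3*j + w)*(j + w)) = -8*j^2 - 7*j*w + w^2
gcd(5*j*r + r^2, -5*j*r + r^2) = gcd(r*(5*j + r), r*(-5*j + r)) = r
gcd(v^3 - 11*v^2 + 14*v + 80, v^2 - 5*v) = v - 5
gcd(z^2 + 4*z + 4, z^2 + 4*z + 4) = z^2 + 4*z + 4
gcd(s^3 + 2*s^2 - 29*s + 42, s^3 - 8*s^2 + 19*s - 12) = s - 3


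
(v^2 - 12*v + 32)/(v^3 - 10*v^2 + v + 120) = (v - 4)/(v^2 - 2*v - 15)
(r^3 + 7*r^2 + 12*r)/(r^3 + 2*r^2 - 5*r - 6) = r*(r + 4)/(r^2 - r - 2)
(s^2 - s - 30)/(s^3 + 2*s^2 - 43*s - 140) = (s - 6)/(s^2 - 3*s - 28)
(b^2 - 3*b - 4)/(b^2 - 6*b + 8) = (b + 1)/(b - 2)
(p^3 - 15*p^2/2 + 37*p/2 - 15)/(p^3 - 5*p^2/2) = 1 - 5/p + 6/p^2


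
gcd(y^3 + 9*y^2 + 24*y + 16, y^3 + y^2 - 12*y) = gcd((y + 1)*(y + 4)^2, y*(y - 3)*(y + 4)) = y + 4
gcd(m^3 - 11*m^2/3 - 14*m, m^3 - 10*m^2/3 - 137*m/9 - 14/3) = m^2 - 11*m/3 - 14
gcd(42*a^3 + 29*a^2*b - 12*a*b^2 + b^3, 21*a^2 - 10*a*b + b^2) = 7*a - b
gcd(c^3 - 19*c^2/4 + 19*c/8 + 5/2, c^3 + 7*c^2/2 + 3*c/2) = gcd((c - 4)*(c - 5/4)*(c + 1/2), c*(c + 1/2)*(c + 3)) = c + 1/2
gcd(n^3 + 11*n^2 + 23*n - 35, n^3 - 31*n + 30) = n - 1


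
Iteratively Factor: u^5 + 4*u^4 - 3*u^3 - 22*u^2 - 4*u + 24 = (u + 3)*(u^4 + u^3 - 6*u^2 - 4*u + 8) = (u - 1)*(u + 3)*(u^3 + 2*u^2 - 4*u - 8) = (u - 2)*(u - 1)*(u + 3)*(u^2 + 4*u + 4) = (u - 2)*(u - 1)*(u + 2)*(u + 3)*(u + 2)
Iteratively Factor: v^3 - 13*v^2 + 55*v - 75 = (v - 5)*(v^2 - 8*v + 15) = (v - 5)*(v - 3)*(v - 5)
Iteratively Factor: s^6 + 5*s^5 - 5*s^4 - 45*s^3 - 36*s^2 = (s + 3)*(s^5 + 2*s^4 - 11*s^3 - 12*s^2) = (s - 3)*(s + 3)*(s^4 + 5*s^3 + 4*s^2) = (s - 3)*(s + 3)*(s + 4)*(s^3 + s^2) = s*(s - 3)*(s + 3)*(s + 4)*(s^2 + s) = s^2*(s - 3)*(s + 3)*(s + 4)*(s + 1)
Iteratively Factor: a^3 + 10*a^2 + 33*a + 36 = (a + 3)*(a^2 + 7*a + 12) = (a + 3)*(a + 4)*(a + 3)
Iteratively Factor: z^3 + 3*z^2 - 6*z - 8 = (z + 1)*(z^2 + 2*z - 8) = (z + 1)*(z + 4)*(z - 2)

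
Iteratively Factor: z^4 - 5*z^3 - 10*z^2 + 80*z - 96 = (z + 4)*(z^3 - 9*z^2 + 26*z - 24) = (z - 3)*(z + 4)*(z^2 - 6*z + 8) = (z - 4)*(z - 3)*(z + 4)*(z - 2)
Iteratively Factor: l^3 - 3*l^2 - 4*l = (l - 4)*(l^2 + l) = (l - 4)*(l + 1)*(l)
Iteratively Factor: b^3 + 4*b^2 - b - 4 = (b + 4)*(b^2 - 1) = (b - 1)*(b + 4)*(b + 1)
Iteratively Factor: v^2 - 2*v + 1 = (v - 1)*(v - 1)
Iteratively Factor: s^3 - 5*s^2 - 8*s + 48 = (s - 4)*(s^2 - s - 12) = (s - 4)*(s + 3)*(s - 4)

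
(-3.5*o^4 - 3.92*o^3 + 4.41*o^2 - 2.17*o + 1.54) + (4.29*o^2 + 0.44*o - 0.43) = -3.5*o^4 - 3.92*o^3 + 8.7*o^2 - 1.73*o + 1.11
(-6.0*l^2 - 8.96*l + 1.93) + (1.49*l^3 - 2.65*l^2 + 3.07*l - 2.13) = 1.49*l^3 - 8.65*l^2 - 5.89*l - 0.2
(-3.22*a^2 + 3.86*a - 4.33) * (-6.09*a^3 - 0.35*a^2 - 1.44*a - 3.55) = 19.6098*a^5 - 22.3804*a^4 + 29.6555*a^3 + 7.3881*a^2 - 7.4678*a + 15.3715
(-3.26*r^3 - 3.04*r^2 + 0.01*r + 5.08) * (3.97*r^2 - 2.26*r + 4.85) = -12.9422*r^5 - 4.7012*r^4 - 8.9009*r^3 + 5.401*r^2 - 11.4323*r + 24.638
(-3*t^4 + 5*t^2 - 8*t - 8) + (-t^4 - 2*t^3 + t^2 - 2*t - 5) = -4*t^4 - 2*t^3 + 6*t^2 - 10*t - 13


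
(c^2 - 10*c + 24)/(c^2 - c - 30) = (c - 4)/(c + 5)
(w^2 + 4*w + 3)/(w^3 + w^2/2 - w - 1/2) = 2*(w + 3)/(2*w^2 - w - 1)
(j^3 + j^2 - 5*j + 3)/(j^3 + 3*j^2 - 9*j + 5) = (j + 3)/(j + 5)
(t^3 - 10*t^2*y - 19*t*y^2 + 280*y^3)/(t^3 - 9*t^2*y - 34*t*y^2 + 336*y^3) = (t + 5*y)/(t + 6*y)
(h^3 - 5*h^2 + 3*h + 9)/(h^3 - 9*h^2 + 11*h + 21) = (h - 3)/(h - 7)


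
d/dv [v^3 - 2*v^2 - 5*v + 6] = 3*v^2 - 4*v - 5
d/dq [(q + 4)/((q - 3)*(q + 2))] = (-q^2 - 8*q - 2)/(q^4 - 2*q^3 - 11*q^2 + 12*q + 36)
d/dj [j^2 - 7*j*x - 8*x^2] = 2*j - 7*x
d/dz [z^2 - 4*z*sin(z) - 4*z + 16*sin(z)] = -4*z*cos(z) + 2*z - 4*sin(z) + 16*cos(z) - 4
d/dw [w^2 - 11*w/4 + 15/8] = 2*w - 11/4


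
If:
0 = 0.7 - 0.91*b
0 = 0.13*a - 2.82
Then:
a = 21.69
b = 0.77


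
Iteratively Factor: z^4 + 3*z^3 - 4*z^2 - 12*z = (z - 2)*(z^3 + 5*z^2 + 6*z) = z*(z - 2)*(z^2 + 5*z + 6) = z*(z - 2)*(z + 2)*(z + 3)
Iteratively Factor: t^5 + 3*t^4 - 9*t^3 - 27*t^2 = (t + 3)*(t^4 - 9*t^2) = (t + 3)^2*(t^3 - 3*t^2) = t*(t + 3)^2*(t^2 - 3*t) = t^2*(t + 3)^2*(t - 3)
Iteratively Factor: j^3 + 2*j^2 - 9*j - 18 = (j + 2)*(j^2 - 9) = (j - 3)*(j + 2)*(j + 3)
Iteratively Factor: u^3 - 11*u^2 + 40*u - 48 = (u - 4)*(u^2 - 7*u + 12) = (u - 4)^2*(u - 3)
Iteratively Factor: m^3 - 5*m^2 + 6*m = (m)*(m^2 - 5*m + 6) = m*(m - 3)*(m - 2)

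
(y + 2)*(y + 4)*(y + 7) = y^3 + 13*y^2 + 50*y + 56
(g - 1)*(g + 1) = g^2 - 1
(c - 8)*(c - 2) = c^2 - 10*c + 16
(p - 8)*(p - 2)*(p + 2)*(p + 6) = p^4 - 2*p^3 - 52*p^2 + 8*p + 192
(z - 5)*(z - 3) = z^2 - 8*z + 15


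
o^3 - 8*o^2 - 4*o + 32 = (o - 8)*(o - 2)*(o + 2)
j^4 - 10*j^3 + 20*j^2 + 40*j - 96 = (j - 6)*(j - 4)*(j - 2)*(j + 2)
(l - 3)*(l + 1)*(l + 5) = l^3 + 3*l^2 - 13*l - 15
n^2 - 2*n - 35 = (n - 7)*(n + 5)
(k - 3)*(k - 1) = k^2 - 4*k + 3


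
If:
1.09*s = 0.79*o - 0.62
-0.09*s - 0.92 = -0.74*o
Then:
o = 1.29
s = 0.36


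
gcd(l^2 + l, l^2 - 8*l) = l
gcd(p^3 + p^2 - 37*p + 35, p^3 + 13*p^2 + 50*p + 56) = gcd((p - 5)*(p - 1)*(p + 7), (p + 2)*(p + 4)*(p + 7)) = p + 7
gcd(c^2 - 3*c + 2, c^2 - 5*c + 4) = c - 1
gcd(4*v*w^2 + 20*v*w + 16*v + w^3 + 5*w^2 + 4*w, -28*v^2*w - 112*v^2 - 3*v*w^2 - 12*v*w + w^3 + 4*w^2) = 4*v*w + 16*v + w^2 + 4*w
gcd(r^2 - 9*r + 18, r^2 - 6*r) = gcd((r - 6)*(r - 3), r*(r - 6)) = r - 6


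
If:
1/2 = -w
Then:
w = -1/2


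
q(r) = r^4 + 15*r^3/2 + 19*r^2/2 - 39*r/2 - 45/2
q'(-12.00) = -3919.50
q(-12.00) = 9355.50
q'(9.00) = 4890.00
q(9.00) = 12600.00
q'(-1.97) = -0.19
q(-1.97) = 10.50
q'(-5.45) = -102.26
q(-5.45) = 34.10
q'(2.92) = 327.41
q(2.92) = 260.99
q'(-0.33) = -23.46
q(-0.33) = -15.29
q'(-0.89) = -21.41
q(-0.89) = -2.28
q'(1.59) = 83.67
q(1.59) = 7.05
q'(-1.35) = -13.99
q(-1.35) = 6.01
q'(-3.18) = 18.98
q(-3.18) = -3.34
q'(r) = 4*r^3 + 45*r^2/2 + 19*r - 39/2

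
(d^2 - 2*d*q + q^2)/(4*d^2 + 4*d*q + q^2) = (d^2 - 2*d*q + q^2)/(4*d^2 + 4*d*q + q^2)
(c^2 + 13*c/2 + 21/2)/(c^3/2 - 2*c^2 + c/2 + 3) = (2*c^2 + 13*c + 21)/(c^3 - 4*c^2 + c + 6)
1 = 1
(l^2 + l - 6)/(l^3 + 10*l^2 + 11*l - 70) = (l + 3)/(l^2 + 12*l + 35)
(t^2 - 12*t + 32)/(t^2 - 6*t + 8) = (t - 8)/(t - 2)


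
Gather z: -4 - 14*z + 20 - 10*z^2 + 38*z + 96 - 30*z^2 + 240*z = -40*z^2 + 264*z + 112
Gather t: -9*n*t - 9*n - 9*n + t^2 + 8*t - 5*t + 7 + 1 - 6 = -18*n + t^2 + t*(3 - 9*n) + 2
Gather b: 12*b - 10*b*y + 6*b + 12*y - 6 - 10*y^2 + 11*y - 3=b*(18 - 10*y) - 10*y^2 + 23*y - 9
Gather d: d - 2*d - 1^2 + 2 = 1 - d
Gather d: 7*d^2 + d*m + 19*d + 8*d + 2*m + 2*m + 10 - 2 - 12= 7*d^2 + d*(m + 27) + 4*m - 4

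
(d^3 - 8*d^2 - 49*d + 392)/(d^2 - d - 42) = (d^2 - d - 56)/(d + 6)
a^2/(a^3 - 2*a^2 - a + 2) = a^2/(a^3 - 2*a^2 - a + 2)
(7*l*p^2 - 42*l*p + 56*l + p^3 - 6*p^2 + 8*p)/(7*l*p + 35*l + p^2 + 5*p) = (p^2 - 6*p + 8)/(p + 5)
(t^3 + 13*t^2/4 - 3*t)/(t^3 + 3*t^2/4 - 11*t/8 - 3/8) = 2*t*(4*t^2 + 13*t - 12)/(8*t^3 + 6*t^2 - 11*t - 3)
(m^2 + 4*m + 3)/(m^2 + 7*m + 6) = (m + 3)/(m + 6)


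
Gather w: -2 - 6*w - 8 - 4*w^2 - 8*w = -4*w^2 - 14*w - 10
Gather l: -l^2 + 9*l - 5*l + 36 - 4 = -l^2 + 4*l + 32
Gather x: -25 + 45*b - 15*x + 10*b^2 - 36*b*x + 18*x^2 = 10*b^2 + 45*b + 18*x^2 + x*(-36*b - 15) - 25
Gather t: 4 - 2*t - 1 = 3 - 2*t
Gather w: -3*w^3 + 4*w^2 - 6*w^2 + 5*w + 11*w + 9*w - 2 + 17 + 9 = -3*w^3 - 2*w^2 + 25*w + 24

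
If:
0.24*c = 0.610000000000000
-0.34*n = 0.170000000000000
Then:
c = 2.54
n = -0.50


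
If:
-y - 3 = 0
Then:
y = -3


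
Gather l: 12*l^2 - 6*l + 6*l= 12*l^2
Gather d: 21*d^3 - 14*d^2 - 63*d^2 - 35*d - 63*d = 21*d^3 - 77*d^2 - 98*d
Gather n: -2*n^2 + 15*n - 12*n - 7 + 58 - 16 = -2*n^2 + 3*n + 35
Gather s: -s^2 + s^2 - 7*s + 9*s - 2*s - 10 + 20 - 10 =0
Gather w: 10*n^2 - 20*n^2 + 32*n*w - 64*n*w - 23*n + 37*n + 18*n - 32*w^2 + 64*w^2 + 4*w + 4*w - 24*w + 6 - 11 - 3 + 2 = -10*n^2 + 32*n + 32*w^2 + w*(-32*n - 16) - 6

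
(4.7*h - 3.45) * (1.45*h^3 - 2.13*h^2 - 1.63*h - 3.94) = 6.815*h^4 - 15.0135*h^3 - 0.3125*h^2 - 12.8945*h + 13.593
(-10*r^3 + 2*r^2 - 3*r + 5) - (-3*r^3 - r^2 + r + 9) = -7*r^3 + 3*r^2 - 4*r - 4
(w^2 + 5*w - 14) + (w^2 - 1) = 2*w^2 + 5*w - 15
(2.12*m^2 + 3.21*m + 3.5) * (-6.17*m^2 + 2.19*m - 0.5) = -13.0804*m^4 - 15.1629*m^3 - 15.6251*m^2 + 6.06*m - 1.75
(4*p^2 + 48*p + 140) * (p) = 4*p^3 + 48*p^2 + 140*p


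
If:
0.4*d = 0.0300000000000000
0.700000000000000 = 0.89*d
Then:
No Solution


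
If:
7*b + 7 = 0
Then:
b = -1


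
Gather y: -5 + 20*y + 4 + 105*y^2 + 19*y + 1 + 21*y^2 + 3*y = 126*y^2 + 42*y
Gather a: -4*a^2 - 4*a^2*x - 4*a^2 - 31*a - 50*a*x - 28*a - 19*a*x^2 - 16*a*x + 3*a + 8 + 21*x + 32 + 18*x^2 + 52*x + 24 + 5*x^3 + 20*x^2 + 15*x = a^2*(-4*x - 8) + a*(-19*x^2 - 66*x - 56) + 5*x^3 + 38*x^2 + 88*x + 64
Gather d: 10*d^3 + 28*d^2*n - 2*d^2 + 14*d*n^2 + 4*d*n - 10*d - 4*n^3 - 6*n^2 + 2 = 10*d^3 + d^2*(28*n - 2) + d*(14*n^2 + 4*n - 10) - 4*n^3 - 6*n^2 + 2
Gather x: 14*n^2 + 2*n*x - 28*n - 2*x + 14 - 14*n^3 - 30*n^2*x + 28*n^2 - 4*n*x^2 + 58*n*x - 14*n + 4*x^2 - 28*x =-14*n^3 + 42*n^2 - 42*n + x^2*(4 - 4*n) + x*(-30*n^2 + 60*n - 30) + 14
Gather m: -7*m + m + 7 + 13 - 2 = 18 - 6*m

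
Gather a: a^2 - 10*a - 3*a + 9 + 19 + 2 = a^2 - 13*a + 30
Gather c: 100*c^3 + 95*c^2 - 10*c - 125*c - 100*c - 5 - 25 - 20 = 100*c^3 + 95*c^2 - 235*c - 50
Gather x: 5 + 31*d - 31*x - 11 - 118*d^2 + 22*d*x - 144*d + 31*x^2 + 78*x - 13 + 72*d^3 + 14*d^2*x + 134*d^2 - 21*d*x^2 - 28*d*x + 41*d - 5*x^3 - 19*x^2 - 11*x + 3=72*d^3 + 16*d^2 - 72*d - 5*x^3 + x^2*(12 - 21*d) + x*(14*d^2 - 6*d + 36) - 16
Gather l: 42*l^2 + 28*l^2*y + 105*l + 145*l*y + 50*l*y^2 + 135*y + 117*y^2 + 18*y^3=l^2*(28*y + 42) + l*(50*y^2 + 145*y + 105) + 18*y^3 + 117*y^2 + 135*y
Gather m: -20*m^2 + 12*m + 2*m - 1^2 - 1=-20*m^2 + 14*m - 2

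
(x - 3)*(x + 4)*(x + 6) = x^3 + 7*x^2 - 6*x - 72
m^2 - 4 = (m - 2)*(m + 2)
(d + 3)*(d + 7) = d^2 + 10*d + 21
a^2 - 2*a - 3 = (a - 3)*(a + 1)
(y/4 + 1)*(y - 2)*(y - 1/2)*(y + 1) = y^4/4 + 5*y^3/8 - 15*y^2/8 - 5*y/4 + 1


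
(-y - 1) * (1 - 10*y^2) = 10*y^3 + 10*y^2 - y - 1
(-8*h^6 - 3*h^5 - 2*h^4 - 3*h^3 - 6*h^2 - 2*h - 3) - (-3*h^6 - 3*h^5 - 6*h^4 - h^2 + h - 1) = -5*h^6 + 4*h^4 - 3*h^3 - 5*h^2 - 3*h - 2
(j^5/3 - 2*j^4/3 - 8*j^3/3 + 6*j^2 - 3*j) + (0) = j^5/3 - 2*j^4/3 - 8*j^3/3 + 6*j^2 - 3*j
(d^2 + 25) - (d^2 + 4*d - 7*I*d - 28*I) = -4*d + 7*I*d + 25 + 28*I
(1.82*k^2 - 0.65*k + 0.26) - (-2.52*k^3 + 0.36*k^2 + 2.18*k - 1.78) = 2.52*k^3 + 1.46*k^2 - 2.83*k + 2.04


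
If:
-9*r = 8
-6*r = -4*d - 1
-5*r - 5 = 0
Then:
No Solution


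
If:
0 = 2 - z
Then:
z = 2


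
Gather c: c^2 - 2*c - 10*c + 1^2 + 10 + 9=c^2 - 12*c + 20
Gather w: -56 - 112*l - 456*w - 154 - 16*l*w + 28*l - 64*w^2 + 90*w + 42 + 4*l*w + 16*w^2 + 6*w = -84*l - 48*w^2 + w*(-12*l - 360) - 168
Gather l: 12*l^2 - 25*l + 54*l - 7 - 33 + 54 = 12*l^2 + 29*l + 14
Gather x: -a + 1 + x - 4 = -a + x - 3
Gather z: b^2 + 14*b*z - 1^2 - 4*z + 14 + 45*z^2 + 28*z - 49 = b^2 + 45*z^2 + z*(14*b + 24) - 36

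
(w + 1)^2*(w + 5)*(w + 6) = w^4 + 13*w^3 + 53*w^2 + 71*w + 30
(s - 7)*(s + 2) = s^2 - 5*s - 14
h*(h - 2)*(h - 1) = h^3 - 3*h^2 + 2*h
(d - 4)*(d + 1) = d^2 - 3*d - 4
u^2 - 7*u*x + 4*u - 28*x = (u + 4)*(u - 7*x)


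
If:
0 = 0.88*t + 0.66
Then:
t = -0.75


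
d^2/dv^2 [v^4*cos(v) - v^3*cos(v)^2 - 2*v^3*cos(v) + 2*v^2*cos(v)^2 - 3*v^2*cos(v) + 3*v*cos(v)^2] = -v^4*cos(v) - 8*v^3*sin(v) + 2*v^3*cos(v) + 2*v^3*cos(2*v) + 12*v^2*sin(v) + 6*v^2*sin(2*v) + 15*v^2*cos(v) - 4*v^2*cos(2*v) - 8*v*sin(2*v) - 9*v*cos(2*v) - 12*sqrt(2)*v*cos(v + pi/4) - 3*v - 6*sin(2*v) - 6*cos(v) + 2*cos(2*v) + 2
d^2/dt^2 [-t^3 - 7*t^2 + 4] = -6*t - 14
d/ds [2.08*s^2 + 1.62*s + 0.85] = 4.16*s + 1.62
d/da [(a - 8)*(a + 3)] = 2*a - 5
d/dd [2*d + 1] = 2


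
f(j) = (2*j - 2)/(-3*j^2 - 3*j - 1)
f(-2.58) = 0.54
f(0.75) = 0.10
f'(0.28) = -2.53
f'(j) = (2*j - 2)*(6*j + 3)/(-3*j^2 - 3*j - 1)^2 + 2/(-3*j^2 - 3*j - 1) = 2*(3*j^2 - 6*j - 4)/(9*j^4 + 18*j^3 + 15*j^2 + 6*j + 1)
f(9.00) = -0.06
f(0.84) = 0.06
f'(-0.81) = 19.52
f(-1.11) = 3.09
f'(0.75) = -0.56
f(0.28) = 0.69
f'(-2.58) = 0.36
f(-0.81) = 6.72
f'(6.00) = 0.01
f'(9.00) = 0.01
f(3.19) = -0.11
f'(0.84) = -0.44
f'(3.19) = 0.01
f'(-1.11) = 6.81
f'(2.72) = 0.00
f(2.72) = -0.11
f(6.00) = -0.08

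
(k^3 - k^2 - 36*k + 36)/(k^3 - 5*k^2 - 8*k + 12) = (k + 6)/(k + 2)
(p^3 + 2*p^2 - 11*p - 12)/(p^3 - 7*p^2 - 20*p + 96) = (p + 1)/(p - 8)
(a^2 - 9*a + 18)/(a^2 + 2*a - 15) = (a - 6)/(a + 5)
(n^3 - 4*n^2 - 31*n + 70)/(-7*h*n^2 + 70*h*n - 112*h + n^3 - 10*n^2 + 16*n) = (-n^2 + 2*n + 35)/(7*h*n - 56*h - n^2 + 8*n)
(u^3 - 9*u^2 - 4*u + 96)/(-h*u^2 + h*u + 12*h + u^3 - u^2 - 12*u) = (u - 8)/(-h + u)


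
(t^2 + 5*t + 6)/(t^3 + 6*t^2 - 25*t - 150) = (t^2 + 5*t + 6)/(t^3 + 6*t^2 - 25*t - 150)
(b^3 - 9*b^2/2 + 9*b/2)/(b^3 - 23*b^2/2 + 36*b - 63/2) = b/(b - 7)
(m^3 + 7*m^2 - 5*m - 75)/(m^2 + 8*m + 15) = (m^2 + 2*m - 15)/(m + 3)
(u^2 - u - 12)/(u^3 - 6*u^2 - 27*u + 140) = (u + 3)/(u^2 - 2*u - 35)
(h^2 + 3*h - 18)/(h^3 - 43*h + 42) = (h^2 + 3*h - 18)/(h^3 - 43*h + 42)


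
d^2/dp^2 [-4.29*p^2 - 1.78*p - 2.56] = -8.58000000000000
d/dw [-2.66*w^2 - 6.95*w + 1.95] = -5.32*w - 6.95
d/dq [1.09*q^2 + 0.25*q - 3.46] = 2.18*q + 0.25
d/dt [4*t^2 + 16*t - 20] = 8*t + 16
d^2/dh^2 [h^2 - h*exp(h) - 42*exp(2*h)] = -h*exp(h) - 168*exp(2*h) - 2*exp(h) + 2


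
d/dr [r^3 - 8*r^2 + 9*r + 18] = 3*r^2 - 16*r + 9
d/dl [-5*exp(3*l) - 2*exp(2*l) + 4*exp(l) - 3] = (-15*exp(2*l) - 4*exp(l) + 4)*exp(l)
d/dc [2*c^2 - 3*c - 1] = 4*c - 3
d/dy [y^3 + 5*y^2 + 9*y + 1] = 3*y^2 + 10*y + 9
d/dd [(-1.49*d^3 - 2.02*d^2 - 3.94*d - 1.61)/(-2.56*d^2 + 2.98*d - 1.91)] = (3.8144*d^4 - 8.8804*d^3 - 7.5683*d^2 - 0.5268*d + 12.3232)/(6.5536*d^4 - 15.2576*d^3 + 18.6596*d^2 - 11.3836*d + 3.6481)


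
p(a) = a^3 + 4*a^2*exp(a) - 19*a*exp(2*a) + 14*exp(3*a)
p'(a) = 4*a^2*exp(a) + 3*a^2 - 38*a*exp(2*a) + 8*a*exp(a) + 42*exp(3*a) - 19*exp(2*a)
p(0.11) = 16.92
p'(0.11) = 30.61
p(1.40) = 530.72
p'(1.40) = 1696.61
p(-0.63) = 6.11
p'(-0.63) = 7.10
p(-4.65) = -99.71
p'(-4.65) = 65.35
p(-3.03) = -25.91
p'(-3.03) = 28.38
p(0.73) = 70.18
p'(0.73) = 192.16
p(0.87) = 104.09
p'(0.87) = 300.67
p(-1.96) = -4.59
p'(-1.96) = 12.70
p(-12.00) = -1728.00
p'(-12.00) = 432.00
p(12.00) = 60351202233515616.72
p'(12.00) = 181059142755198175.72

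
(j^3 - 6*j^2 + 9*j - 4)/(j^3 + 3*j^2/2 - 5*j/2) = 2*(j^2 - 5*j + 4)/(j*(2*j + 5))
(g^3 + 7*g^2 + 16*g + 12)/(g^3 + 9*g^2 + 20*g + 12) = (g^2 + 5*g + 6)/(g^2 + 7*g + 6)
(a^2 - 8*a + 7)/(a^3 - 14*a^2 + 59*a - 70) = (a - 1)/(a^2 - 7*a + 10)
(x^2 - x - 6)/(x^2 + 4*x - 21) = (x + 2)/(x + 7)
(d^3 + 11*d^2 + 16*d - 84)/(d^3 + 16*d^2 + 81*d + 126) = (d - 2)/(d + 3)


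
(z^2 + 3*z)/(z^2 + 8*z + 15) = z/(z + 5)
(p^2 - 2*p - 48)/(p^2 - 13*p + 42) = (p^2 - 2*p - 48)/(p^2 - 13*p + 42)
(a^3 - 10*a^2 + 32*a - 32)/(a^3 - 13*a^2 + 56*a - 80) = (a - 2)/(a - 5)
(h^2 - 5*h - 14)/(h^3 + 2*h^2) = (h - 7)/h^2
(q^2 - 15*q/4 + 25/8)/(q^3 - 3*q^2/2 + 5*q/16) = 2*(2*q - 5)/(q*(4*q - 1))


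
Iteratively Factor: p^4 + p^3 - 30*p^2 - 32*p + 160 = (p - 5)*(p^3 + 6*p^2 - 32) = (p - 5)*(p + 4)*(p^2 + 2*p - 8) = (p - 5)*(p + 4)^2*(p - 2)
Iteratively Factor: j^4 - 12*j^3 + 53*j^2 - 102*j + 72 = (j - 3)*(j^3 - 9*j^2 + 26*j - 24) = (j - 3)^2*(j^2 - 6*j + 8) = (j - 3)^2*(j - 2)*(j - 4)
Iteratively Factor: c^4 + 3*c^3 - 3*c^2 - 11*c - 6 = (c + 1)*(c^3 + 2*c^2 - 5*c - 6) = (c + 1)*(c + 3)*(c^2 - c - 2) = (c - 2)*(c + 1)*(c + 3)*(c + 1)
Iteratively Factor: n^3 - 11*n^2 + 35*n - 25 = (n - 1)*(n^2 - 10*n + 25) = (n - 5)*(n - 1)*(n - 5)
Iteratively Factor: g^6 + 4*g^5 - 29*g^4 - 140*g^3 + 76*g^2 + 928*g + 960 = (g + 4)*(g^5 - 29*g^3 - 24*g^2 + 172*g + 240) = (g + 4)^2*(g^4 - 4*g^3 - 13*g^2 + 28*g + 60) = (g + 2)*(g + 4)^2*(g^3 - 6*g^2 - g + 30) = (g - 5)*(g + 2)*(g + 4)^2*(g^2 - g - 6) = (g - 5)*(g + 2)^2*(g + 4)^2*(g - 3)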